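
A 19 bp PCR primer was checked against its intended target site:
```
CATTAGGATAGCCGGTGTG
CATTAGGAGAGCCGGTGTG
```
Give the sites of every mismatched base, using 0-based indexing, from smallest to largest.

Differences at site 8 (T→G).

8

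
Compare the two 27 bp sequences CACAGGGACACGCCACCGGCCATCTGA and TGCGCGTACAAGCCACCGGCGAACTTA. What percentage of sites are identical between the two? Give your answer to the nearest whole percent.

67%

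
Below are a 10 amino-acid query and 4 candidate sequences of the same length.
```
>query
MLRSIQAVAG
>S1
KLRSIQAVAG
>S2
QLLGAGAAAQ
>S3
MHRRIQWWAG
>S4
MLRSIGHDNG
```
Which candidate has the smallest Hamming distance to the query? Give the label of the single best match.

S1

Hamming distances to query — S1: 1; S2: 7; S3: 4; S4: 4.
Smallest is S1 with 1 mismatch.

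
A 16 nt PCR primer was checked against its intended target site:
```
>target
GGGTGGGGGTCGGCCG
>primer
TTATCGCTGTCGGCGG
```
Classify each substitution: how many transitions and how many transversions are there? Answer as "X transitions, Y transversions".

1 transition, 6 transversions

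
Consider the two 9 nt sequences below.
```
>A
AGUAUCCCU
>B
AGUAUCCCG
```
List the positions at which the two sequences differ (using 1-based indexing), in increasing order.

9

Scanning 1-based: 9: U/G.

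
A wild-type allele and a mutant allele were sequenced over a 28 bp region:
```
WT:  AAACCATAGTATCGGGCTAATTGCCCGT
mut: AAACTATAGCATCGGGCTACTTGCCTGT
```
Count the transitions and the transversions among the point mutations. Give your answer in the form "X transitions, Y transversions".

Mismatches (1-based):
position 5: C→T (pyrimidine→pyrimidine, transition)
position 10: T→C (pyrimidine→pyrimidine, transition)
position 20: A→C (purine→pyrimidine, transversion)
position 26: C→T (pyrimidine→pyrimidine, transition)

3 transitions, 1 transversion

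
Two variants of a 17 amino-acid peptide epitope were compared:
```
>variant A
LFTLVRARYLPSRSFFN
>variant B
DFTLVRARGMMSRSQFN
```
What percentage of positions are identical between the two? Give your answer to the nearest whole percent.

71%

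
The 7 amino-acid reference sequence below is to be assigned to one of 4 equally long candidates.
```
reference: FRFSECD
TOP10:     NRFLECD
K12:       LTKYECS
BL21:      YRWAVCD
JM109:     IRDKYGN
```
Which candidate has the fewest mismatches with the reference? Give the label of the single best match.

TOP10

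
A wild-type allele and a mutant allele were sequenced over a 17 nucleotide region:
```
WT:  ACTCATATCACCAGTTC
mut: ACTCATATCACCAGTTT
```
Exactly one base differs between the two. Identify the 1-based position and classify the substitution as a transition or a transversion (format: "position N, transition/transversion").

position 17, transition

Position 17 changes C→T. C is a pyrimidine and T is a pyrimidine, so this is a transition.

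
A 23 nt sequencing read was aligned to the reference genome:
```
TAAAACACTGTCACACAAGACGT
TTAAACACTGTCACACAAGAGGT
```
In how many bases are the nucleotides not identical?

2

Comparing position by position, 2 bases differ: 2 (A/T), 21 (C/G).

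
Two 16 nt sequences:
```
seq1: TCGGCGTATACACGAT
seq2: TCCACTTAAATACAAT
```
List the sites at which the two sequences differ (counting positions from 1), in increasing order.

Differences at site 3 (G→C), site 4 (G→A), site 6 (G→T), site 9 (T→A), site 11 (C→T), site 14 (G→A).

3, 4, 6, 9, 11, 14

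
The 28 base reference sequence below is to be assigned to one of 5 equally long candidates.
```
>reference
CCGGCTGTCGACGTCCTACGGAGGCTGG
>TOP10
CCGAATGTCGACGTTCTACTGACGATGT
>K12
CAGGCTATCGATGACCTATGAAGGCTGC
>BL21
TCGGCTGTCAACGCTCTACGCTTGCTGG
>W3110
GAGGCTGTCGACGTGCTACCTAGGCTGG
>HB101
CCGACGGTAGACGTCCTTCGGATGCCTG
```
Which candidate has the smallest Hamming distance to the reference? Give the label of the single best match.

TOP10 differs at 7 positions; K12 differs at 7 positions; BL21 differs at 7 positions; W3110 differs at 5 positions; HB101 differs at 7 positions. The closest is W3110.

W3110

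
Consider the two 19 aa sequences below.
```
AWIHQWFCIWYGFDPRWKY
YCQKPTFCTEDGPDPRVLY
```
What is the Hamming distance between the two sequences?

Comparing position by position, 12 positions differ: 1 (A/Y), 2 (W/C), 3 (I/Q), 4 (H/K), 5 (Q/P), 6 (W/T), 9 (I/T), 10 (W/E), 11 (Y/D), 13 (F/P), 17 (W/V), 18 (K/L).

12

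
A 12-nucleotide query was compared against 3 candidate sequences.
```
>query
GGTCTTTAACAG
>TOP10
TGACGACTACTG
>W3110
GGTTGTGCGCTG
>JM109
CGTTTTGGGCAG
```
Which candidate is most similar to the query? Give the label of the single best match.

JM109

TOP10 differs at 7 positions; W3110 differs at 6 positions; JM109 differs at 5 positions. The closest is JM109.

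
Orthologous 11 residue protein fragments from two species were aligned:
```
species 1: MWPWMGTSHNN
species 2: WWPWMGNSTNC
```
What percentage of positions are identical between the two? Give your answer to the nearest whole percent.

64%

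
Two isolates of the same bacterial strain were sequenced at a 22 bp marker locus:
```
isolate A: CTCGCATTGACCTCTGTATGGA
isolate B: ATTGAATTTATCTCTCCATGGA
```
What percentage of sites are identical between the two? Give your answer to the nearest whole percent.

68%

Mismatches at positions 1, 3, 5, 9, 11, 16, 17 (1-based): 7 of 22.
Identical positions: 15/22 = 68.18% → 68%.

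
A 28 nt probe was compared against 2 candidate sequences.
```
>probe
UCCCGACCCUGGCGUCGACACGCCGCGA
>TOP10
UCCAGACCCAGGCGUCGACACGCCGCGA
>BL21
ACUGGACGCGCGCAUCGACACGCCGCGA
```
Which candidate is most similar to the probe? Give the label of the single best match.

TOP10

Hamming distances to probe — TOP10: 2; BL21: 7.
Smallest is TOP10 with 2 mismatches.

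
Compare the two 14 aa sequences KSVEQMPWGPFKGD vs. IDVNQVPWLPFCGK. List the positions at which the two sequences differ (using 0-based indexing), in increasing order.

Differences at position 0 (K→I), position 1 (S→D), position 3 (E→N), position 5 (M→V), position 8 (G→L), position 11 (K→C), position 13 (D→K).

0, 1, 3, 5, 8, 11, 13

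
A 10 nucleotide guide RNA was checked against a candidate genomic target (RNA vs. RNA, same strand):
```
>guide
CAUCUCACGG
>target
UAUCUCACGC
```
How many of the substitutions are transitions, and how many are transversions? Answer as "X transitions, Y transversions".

Mismatches (1-based):
base 1: C→U (pyrimidine→pyrimidine, transition)
base 10: G→C (purine→pyrimidine, transversion)

1 transition, 1 transversion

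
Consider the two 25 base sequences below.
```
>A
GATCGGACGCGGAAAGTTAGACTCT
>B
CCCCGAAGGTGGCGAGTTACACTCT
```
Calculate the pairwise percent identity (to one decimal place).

Mismatches at positions 1, 2, 3, 6, 8, 10, 13, 14, 20 (1-based): 9 of 25.
Identical positions: 16/25 = 64% → 64.0%.

64.0%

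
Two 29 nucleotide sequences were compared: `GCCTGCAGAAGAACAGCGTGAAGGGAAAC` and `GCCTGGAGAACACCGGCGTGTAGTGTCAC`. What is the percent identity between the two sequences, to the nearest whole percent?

72%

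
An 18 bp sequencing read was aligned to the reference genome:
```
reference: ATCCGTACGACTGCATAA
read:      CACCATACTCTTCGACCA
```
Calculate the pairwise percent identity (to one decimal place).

10 positions differ (1, 2, 5, 9, 10, 11, 13, 14, 16, 17), so 8 of 18 match: 8/18 = 44.44%.

44.4%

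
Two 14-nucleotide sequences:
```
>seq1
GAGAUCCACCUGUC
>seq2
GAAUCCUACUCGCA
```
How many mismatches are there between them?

The sequences differ at sites 3, 4, 5, 7, 10, 11, 13, 14 (1-based) — 8 in total.

8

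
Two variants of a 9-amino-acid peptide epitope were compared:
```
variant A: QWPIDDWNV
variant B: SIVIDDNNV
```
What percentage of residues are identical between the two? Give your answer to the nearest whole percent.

56%

Mismatches at positions 1, 2, 3, 7 (1-based): 4 of 9.
Identical positions: 5/9 = 55.56% → 56%.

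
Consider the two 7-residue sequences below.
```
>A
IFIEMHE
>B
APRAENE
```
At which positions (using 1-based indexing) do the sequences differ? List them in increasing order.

1, 2, 3, 4, 5, 6

Differences at position 1 (I→A), position 2 (F→P), position 3 (I→R), position 4 (E→A), position 5 (M→E), position 6 (H→N).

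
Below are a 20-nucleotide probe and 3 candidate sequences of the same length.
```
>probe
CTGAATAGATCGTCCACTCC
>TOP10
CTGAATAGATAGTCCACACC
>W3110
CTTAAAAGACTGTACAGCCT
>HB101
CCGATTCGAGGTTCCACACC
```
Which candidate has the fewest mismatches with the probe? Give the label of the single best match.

Hamming distances to probe — TOP10: 2; W3110: 8; HB101: 7.
Smallest is TOP10 with 2 mismatches.

TOP10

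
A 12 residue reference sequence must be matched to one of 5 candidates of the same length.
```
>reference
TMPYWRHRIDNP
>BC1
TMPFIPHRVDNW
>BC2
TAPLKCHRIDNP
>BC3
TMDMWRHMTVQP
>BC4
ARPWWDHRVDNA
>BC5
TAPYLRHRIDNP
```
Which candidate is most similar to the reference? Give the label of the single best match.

BC1 differs at 5 residues; BC2 differs at 4 residues; BC3 differs at 6 residues; BC4 differs at 6 residues; BC5 differs at 2 residues. The closest is BC5.

BC5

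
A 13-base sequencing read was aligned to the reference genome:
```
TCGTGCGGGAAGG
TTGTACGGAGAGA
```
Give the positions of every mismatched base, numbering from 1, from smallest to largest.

Scanning 1-based: 2: C/T; 5: G/A; 9: G/A; 10: A/G; 13: G/A.

2, 5, 9, 10, 13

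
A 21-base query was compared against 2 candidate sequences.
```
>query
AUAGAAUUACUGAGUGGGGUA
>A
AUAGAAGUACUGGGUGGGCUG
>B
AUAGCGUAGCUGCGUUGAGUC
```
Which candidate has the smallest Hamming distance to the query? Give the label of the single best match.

A differs at 4 bases; B differs at 8 bases. The closest is A.

A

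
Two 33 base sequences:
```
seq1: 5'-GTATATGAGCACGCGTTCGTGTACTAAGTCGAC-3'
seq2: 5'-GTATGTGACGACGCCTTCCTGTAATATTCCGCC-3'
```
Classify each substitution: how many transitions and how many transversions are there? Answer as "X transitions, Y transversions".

Mismatches (1-based):
site 5: A→G (purine→purine, transition)
site 9: G→C (purine→pyrimidine, transversion)
site 10: C→G (pyrimidine→purine, transversion)
site 15: G→C (purine→pyrimidine, transversion)
site 19: G→C (purine→pyrimidine, transversion)
site 24: C→A (pyrimidine→purine, transversion)
site 27: A→T (purine→pyrimidine, transversion)
site 28: G→T (purine→pyrimidine, transversion)
site 29: T→C (pyrimidine→pyrimidine, transition)
site 32: A→C (purine→pyrimidine, transversion)

2 transitions, 8 transversions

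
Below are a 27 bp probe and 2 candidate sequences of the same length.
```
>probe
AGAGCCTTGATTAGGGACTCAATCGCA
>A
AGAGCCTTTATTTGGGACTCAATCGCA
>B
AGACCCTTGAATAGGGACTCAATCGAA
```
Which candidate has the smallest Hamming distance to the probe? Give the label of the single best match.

A

Hamming distances to probe — A: 2; B: 3.
Smallest is A with 2 mismatches.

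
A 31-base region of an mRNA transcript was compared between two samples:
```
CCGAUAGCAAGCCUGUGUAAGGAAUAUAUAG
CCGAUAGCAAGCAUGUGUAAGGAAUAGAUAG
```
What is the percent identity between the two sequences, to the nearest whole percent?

94%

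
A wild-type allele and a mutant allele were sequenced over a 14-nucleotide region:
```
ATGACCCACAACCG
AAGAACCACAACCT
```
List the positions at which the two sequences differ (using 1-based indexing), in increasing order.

Differences at position 2 (T→A), position 5 (C→A), position 14 (G→T).

2, 5, 14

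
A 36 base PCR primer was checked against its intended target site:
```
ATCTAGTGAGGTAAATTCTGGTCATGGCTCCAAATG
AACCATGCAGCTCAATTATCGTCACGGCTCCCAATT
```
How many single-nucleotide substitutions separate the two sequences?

Comparing position by position, 12 sites differ: 2 (T/A), 4 (T/C), 6 (G/T), 7 (T/G), 8 (G/C), 11 (G/C), 13 (A/C), 18 (C/A), 20 (G/C), 25 (T/C), 32 (A/C), 36 (G/T).

12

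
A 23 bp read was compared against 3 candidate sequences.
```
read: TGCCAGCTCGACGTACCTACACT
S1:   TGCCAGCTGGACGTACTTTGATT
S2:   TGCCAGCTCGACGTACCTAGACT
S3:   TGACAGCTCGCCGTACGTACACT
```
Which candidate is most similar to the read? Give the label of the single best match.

Hamming distances to read — S1: 5; S2: 1; S3: 3.
Smallest is S2 with 1 mismatch.

S2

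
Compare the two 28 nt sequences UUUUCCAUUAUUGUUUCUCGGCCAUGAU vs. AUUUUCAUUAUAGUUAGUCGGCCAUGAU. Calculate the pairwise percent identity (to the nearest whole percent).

5 positions differ (1, 5, 12, 16, 17), so 23 of 28 match: 23/28 = 82.14%.

82%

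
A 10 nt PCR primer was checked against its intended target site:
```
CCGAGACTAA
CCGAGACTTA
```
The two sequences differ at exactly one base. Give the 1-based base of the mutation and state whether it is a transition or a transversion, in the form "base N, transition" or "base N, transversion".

base 9, transversion

The sequences differ only at base 9: A→T (purine→pyrimidine), a transversion.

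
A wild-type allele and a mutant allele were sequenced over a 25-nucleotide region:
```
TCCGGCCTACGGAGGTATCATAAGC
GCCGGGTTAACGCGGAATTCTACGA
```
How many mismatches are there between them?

11

The sequences differ at bases 1, 6, 7, 10, 11, 13, 16, 19, 20, 23, 25 (1-based) — 11 in total.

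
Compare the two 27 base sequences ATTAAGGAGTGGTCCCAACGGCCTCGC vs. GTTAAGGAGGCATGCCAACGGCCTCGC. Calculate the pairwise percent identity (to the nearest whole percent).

5 positions differ (1, 10, 11, 12, 14), so 22 of 27 match: 22/27 = 81.48%.

81%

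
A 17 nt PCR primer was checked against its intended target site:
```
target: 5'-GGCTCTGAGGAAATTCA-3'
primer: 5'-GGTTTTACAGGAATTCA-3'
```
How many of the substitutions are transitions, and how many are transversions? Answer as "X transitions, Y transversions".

Transitions (purine↔purine or pyrimidine↔pyrimidine): 3 C→T, 5 C→T, 7 G→A, 9 G→A, 11 A→G.
Transversions (purine↔pyrimidine): 8 A→C.

5 transitions, 1 transversion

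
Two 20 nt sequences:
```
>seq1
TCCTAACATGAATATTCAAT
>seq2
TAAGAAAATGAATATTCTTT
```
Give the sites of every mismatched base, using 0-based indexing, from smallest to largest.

Scanning 0-based: 1: C/A; 2: C/A; 3: T/G; 6: C/A; 17: A/T; 18: A/T.

1, 2, 3, 6, 17, 18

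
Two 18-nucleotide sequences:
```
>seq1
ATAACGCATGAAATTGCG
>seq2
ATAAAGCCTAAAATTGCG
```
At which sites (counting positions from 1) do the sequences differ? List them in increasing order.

5, 8, 10

Scanning 1-based: 5: C/A; 8: A/C; 10: G/A.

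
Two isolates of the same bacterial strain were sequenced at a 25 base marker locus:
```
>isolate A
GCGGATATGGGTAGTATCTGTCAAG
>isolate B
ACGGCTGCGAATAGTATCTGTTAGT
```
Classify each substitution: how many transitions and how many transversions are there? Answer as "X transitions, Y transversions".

7 transitions, 2 transversions

Transitions (purine↔purine or pyrimidine↔pyrimidine): 1 G→A, 7 A→G, 8 T→C, 10 G→A, 11 G→A, 22 C→T, 24 A→G.
Transversions (purine↔pyrimidine): 5 A→C, 25 G→T.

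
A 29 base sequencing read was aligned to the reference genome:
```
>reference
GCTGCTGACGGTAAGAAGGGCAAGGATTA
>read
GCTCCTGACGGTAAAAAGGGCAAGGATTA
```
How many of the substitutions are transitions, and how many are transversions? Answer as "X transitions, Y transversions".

1 transition, 1 transversion

Transitions (purine↔purine or pyrimidine↔pyrimidine): 15 G→A.
Transversions (purine↔pyrimidine): 4 G→C.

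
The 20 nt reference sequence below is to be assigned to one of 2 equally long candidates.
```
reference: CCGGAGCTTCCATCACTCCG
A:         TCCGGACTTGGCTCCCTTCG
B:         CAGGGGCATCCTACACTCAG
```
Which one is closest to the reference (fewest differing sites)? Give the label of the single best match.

A differs at 9 sites; B differs at 6 sites. The closest is B.

B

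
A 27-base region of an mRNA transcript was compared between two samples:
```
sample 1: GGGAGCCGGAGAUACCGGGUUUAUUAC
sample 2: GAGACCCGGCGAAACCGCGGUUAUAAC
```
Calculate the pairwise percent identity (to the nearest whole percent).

7 positions differ (2, 5, 10, 13, 18, 20, 25), so 20 of 27 match: 20/27 = 74.07%.

74%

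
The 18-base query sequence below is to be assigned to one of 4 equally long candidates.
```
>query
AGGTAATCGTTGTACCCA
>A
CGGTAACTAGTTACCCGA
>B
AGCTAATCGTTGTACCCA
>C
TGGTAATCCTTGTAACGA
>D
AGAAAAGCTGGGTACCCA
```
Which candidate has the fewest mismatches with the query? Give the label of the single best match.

Hamming distances to query — A: 9; B: 1; C: 4; D: 6.
Smallest is B with 1 mismatch.

B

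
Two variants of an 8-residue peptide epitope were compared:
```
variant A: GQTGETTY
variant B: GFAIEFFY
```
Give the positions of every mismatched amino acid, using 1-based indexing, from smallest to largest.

Differences at position 2 (Q→F), position 3 (T→A), position 4 (G→I), position 6 (T→F), position 7 (T→F).

2, 3, 4, 6, 7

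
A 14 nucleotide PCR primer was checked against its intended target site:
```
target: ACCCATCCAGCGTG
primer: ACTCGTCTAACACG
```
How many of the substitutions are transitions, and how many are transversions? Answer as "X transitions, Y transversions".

6 transitions, 0 transversions

Transitions (purine↔purine or pyrimidine↔pyrimidine): 3 C→T, 5 A→G, 8 C→T, 10 G→A, 12 G→A, 13 T→C.
Transversions (purine↔pyrimidine): none.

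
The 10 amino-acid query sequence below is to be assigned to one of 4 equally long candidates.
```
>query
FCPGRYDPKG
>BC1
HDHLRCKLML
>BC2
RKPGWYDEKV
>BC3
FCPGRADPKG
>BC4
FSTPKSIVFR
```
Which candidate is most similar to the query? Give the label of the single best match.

Hamming distances to query — BC1: 9; BC2: 5; BC3: 1; BC4: 9.
Smallest is BC3 with 1 mismatch.

BC3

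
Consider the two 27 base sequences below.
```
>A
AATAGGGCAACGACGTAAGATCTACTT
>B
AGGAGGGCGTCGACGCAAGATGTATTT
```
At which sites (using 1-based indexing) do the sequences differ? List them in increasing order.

2, 3, 9, 10, 16, 22, 25

Differences at site 2 (A→G), site 3 (T→G), site 9 (A→G), site 10 (A→T), site 16 (T→C), site 22 (C→G), site 25 (C→T).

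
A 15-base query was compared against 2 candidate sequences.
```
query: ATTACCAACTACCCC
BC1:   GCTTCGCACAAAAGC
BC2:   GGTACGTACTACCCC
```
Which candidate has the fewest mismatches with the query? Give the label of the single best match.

BC2

BC1 differs at 9 positions; BC2 differs at 4 positions. The closest is BC2.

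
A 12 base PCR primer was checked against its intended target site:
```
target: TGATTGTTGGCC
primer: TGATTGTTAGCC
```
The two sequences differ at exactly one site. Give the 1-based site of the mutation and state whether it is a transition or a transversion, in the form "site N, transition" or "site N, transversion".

site 9, transition

Site 9 changes G→A. G is a purine and A is a purine, so this is a transition.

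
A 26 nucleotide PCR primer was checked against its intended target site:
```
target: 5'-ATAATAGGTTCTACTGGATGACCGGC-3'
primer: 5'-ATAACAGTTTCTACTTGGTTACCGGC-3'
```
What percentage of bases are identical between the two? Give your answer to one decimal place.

Mismatches at positions 5, 8, 16, 18, 20 (1-based): 5 of 26.
Identical positions: 21/26 = 80.77% → 80.8%.

80.8%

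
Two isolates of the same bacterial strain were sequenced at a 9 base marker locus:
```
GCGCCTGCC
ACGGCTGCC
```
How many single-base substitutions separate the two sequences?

Mismatches (1-based): base 1: G→A; base 4: C→G.

2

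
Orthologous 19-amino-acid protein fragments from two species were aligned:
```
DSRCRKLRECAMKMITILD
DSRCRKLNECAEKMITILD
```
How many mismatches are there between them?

Comparing position by position, 2 residues differ: 8 (R/N), 12 (M/E).

2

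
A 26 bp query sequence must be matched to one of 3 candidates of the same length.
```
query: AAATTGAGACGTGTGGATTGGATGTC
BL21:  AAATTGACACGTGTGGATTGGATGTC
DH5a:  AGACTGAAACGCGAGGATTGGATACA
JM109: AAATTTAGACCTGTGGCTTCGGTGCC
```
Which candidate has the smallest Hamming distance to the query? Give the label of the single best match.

BL21 differs at 1 base; DH5a differs at 8 bases; JM109 differs at 6 bases. The closest is BL21.

BL21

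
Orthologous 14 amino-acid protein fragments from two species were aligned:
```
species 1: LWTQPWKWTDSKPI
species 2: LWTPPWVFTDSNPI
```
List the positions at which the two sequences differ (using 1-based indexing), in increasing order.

Scanning 1-based: 4: Q/P; 7: K/V; 8: W/F; 12: K/N.

4, 7, 8, 12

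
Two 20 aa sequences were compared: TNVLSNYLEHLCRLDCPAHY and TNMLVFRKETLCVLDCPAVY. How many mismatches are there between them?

8

Comparing position by position, 8 positions differ: 3 (V/M), 5 (S/V), 6 (N/F), 7 (Y/R), 8 (L/K), 10 (H/T), 13 (R/V), 19 (H/V).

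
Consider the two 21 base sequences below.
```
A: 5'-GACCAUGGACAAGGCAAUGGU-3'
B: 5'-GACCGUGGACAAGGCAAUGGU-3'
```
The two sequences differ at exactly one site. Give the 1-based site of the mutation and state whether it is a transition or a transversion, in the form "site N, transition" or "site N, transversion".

Site 5 changes A→G. A is a purine and G is a purine, so this is a transition.

site 5, transition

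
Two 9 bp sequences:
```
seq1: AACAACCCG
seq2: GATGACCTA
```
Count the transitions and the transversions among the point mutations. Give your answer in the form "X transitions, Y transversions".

5 transitions, 0 transversions

Mismatches (1-based):
base 1: A→G (purine→purine, transition)
base 3: C→T (pyrimidine→pyrimidine, transition)
base 4: A→G (purine→purine, transition)
base 8: C→T (pyrimidine→pyrimidine, transition)
base 9: G→A (purine→purine, transition)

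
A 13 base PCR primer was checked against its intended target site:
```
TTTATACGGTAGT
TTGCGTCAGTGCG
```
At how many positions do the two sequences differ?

8

The sequences differ at positions 3, 4, 5, 6, 8, 11, 12, 13 (1-based) — 8 in total.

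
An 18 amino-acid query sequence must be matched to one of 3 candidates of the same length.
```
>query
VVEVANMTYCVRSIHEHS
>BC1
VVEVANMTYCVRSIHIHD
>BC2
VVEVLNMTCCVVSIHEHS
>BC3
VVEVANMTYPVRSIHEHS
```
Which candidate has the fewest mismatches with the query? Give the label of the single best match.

Hamming distances to query — BC1: 2; BC2: 3; BC3: 1.
Smallest is BC3 with 1 mismatch.

BC3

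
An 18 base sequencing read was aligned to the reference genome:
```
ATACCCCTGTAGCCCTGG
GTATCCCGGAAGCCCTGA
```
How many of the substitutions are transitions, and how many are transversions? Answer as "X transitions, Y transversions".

Transitions (purine↔purine or pyrimidine↔pyrimidine): 1 A→G, 4 C→T, 18 G→A.
Transversions (purine↔pyrimidine): 8 T→G, 10 T→A.

3 transitions, 2 transversions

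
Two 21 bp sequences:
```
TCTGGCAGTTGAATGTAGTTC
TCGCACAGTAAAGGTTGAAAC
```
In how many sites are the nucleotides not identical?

Comparing position by position, 12 sites differ: 3 (T/G), 4 (G/C), 5 (G/A), 10 (T/A), 11 (G/A), 13 (A/G), 14 (T/G), 15 (G/T), 17 (A/G), 18 (G/A), 19 (T/A), 20 (T/A).

12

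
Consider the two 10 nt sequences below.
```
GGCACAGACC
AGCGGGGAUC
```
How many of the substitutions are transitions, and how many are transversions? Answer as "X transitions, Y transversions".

Mismatches (1-based):
base 1: G→A (purine→purine, transition)
base 4: A→G (purine→purine, transition)
base 5: C→G (pyrimidine→purine, transversion)
base 6: A→G (purine→purine, transition)
base 9: C→U (pyrimidine→pyrimidine, transition)

4 transitions, 1 transversion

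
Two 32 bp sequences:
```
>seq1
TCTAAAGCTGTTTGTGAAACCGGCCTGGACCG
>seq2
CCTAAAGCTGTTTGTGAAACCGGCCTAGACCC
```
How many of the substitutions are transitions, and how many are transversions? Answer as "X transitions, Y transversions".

Mismatches (1-based):
site 1: T→C (pyrimidine→pyrimidine, transition)
site 27: G→A (purine→purine, transition)
site 32: G→C (purine→pyrimidine, transversion)

2 transitions, 1 transversion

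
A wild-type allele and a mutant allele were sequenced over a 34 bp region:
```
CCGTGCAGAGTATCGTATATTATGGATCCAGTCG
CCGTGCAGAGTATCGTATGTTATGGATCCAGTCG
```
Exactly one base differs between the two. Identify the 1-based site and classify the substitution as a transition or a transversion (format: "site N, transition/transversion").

The sequences differ only at site 19: A→G (purine→purine), a transition.

site 19, transition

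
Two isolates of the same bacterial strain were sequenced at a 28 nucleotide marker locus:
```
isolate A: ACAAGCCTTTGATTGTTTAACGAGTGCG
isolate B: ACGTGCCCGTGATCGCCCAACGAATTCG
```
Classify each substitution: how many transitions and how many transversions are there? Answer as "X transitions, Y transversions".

7 transitions, 3 transversions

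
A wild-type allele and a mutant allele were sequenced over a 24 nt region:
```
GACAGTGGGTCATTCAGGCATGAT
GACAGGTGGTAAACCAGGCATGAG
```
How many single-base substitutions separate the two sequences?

The sequences differ at bases 6, 7, 11, 13, 14, 24 (1-based) — 6 in total.

6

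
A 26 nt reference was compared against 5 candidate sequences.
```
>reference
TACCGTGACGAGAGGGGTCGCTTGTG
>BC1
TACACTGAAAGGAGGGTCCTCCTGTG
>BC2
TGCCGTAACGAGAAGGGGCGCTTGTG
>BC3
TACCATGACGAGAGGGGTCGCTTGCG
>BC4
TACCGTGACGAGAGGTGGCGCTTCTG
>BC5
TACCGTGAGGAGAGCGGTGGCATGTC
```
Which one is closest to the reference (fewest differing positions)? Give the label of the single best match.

BC1 differs at 9 positions; BC2 differs at 4 positions; BC3 differs at 2 positions; BC4 differs at 3 positions; BC5 differs at 5 positions. The closest is BC3.

BC3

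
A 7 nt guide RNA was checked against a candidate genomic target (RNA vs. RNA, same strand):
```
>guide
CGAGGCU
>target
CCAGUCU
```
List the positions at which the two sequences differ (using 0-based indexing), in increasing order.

1, 4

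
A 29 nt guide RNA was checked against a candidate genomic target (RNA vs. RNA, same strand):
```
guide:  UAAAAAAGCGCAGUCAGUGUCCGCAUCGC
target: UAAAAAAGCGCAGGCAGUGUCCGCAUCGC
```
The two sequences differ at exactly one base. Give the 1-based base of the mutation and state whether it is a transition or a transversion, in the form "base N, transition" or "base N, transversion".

The sequences differ only at base 14: U→G (pyrimidine→purine), a transversion.

base 14, transversion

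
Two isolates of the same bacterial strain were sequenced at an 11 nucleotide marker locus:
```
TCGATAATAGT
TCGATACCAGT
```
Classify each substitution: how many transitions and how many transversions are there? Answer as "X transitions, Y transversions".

1 transition, 1 transversion

Mismatches (1-based):
base 7: A→C (purine→pyrimidine, transversion)
base 8: T→C (pyrimidine→pyrimidine, transition)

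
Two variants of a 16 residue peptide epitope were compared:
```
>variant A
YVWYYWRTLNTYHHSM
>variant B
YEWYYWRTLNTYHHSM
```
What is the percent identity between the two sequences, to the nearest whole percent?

1 position differs (2), so 15 of 16 match: 15/16 = 93.75%.

94%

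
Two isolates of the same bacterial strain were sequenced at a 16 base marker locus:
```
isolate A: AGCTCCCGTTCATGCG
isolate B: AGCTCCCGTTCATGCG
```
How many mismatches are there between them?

0

The two sequences are identical at every position.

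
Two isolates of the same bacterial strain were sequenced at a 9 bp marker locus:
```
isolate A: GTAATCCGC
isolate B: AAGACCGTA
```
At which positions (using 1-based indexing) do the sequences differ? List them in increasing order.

1, 2, 3, 5, 7, 8, 9

Differences at position 1 (G→A), position 2 (T→A), position 3 (A→G), position 5 (T→C), position 7 (C→G), position 8 (G→T), position 9 (C→A).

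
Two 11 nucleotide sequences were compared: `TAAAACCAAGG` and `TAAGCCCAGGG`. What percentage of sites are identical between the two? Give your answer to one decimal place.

Mismatches at positions 4, 5, 9 (1-based): 3 of 11.
Identical positions: 8/11 = 72.73% → 72.7%.

72.7%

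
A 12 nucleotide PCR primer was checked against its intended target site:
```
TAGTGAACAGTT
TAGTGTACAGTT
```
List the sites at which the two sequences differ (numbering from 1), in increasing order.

6

Scanning 1-based: 6: A/T.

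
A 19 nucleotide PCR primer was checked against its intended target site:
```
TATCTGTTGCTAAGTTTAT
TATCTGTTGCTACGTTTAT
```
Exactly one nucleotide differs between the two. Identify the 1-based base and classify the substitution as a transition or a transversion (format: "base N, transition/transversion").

base 13, transversion

The sequences differ only at base 13: A→C (purine→pyrimidine), a transversion.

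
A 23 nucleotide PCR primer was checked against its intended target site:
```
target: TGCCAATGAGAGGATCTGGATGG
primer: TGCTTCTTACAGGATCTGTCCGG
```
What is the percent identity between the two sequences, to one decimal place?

65.2%

Mismatches at positions 4, 5, 6, 8, 10, 19, 20, 21 (1-based): 8 of 23.
Identical positions: 15/23 = 65.22% → 65.2%.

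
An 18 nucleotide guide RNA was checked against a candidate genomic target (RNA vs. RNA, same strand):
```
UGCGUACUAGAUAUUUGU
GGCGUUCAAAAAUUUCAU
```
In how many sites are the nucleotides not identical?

The sequences differ at sites 1, 6, 8, 10, 12, 13, 16, 17 (1-based) — 8 in total.

8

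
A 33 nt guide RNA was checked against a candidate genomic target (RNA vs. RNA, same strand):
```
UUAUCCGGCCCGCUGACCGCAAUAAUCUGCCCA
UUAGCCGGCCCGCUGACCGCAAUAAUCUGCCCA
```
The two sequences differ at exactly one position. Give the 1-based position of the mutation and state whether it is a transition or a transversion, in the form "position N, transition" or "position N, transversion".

The sequences differ only at position 4: U→G (pyrimidine→purine), a transversion.

position 4, transversion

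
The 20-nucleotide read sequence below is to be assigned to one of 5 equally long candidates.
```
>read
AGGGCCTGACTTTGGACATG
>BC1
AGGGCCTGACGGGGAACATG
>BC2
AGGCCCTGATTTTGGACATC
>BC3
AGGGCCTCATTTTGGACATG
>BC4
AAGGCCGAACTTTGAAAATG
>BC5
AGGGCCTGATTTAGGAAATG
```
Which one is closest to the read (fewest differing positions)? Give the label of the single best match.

BC3

BC1 differs at 4 positions; BC2 differs at 3 positions; BC3 differs at 2 positions; BC4 differs at 5 positions; BC5 differs at 3 positions. The closest is BC3.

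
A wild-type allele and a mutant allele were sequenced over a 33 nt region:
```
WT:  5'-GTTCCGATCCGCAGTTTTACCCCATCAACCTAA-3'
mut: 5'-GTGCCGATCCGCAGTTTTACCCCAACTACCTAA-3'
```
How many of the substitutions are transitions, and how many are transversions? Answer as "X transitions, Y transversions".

0 transitions, 3 transversions

Transitions (purine↔purine or pyrimidine↔pyrimidine): none.
Transversions (purine↔pyrimidine): 3 T→G, 25 T→A, 27 A→T.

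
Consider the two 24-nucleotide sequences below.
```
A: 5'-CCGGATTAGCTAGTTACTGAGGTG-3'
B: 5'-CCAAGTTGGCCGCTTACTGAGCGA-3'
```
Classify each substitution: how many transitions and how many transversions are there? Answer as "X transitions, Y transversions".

7 transitions, 3 transversions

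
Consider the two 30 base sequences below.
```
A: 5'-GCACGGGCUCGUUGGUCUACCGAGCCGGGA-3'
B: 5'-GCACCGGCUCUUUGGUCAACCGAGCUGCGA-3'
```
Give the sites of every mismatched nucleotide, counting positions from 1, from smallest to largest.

5, 11, 18, 26, 28

Differences at site 5 (G→C), site 11 (G→U), site 18 (U→A), site 26 (C→U), site 28 (G→C).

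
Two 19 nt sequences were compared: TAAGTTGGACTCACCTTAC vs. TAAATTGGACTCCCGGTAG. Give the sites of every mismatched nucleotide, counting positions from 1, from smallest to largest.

4, 13, 15, 16, 19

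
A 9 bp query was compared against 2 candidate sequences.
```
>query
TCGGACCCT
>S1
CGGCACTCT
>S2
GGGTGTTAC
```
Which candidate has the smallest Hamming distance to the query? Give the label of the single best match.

S1 differs at 4 bases; S2 differs at 8 bases. The closest is S1.

S1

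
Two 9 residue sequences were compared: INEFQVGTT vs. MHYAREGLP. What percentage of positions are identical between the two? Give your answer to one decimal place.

11.1%

8 positions differ (1, 2, 3, 4, 5, 6, 8, 9), so 1 of 9 match: 1/9 = 11.11%.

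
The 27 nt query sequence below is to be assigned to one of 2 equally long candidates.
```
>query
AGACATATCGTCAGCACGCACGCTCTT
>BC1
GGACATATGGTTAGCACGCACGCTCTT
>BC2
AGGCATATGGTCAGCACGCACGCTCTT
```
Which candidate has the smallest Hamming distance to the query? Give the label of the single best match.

BC2

BC1 differs at 3 sites; BC2 differs at 2 sites. The closest is BC2.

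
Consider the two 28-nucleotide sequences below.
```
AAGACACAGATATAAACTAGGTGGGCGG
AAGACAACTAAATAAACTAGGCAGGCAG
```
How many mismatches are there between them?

7

The sequences differ at sites 7, 8, 9, 11, 22, 23, 27 (1-based) — 7 in total.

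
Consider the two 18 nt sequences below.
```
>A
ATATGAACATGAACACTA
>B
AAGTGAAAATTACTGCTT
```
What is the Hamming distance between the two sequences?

Comparing position by position, 8 bases differ: 2 (T/A), 3 (A/G), 8 (C/A), 11 (G/T), 13 (A/C), 14 (C/T), 15 (A/G), 18 (A/T).

8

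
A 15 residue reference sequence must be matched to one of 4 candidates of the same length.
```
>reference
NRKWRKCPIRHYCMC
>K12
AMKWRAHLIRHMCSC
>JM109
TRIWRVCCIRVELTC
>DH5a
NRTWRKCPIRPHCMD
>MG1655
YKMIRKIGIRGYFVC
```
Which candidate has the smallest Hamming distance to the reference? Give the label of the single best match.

Hamming distances to reference — K12: 7; JM109: 8; DH5a: 4; MG1655: 9.
Smallest is DH5a with 4 mismatches.

DH5a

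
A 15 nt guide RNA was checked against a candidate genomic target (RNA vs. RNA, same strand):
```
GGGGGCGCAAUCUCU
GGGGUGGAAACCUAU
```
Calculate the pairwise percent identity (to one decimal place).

66.7%

Mismatches at positions 5, 6, 8, 11, 14 (1-based): 5 of 15.
Identical positions: 10/15 = 66.67% → 66.7%.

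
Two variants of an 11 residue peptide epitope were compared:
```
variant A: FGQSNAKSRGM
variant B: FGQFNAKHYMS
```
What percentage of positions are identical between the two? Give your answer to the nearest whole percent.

55%

Mismatches at positions 4, 8, 9, 10, 11 (1-based): 5 of 11.
Identical positions: 6/11 = 54.55% → 55%.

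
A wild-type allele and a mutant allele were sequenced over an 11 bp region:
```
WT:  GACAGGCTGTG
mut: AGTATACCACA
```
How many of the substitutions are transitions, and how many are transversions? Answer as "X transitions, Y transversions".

Mismatches (1-based):
base 1: G→A (purine→purine, transition)
base 2: A→G (purine→purine, transition)
base 3: C→T (pyrimidine→pyrimidine, transition)
base 5: G→T (purine→pyrimidine, transversion)
base 6: G→A (purine→purine, transition)
base 8: T→C (pyrimidine→pyrimidine, transition)
base 9: G→A (purine→purine, transition)
base 10: T→C (pyrimidine→pyrimidine, transition)
base 11: G→A (purine→purine, transition)

8 transitions, 1 transversion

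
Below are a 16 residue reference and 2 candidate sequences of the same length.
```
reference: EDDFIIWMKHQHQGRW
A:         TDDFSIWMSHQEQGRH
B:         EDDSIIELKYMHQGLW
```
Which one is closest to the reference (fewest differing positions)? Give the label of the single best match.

A

Hamming distances to reference — A: 5; B: 6.
Smallest is A with 5 mismatches.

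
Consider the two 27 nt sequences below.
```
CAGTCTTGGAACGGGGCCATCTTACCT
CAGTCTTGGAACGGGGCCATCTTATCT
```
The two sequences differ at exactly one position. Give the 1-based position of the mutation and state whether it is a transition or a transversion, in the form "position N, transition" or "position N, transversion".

position 25, transition

The sequences differ only at position 25: C→T (pyrimidine→pyrimidine), a transition.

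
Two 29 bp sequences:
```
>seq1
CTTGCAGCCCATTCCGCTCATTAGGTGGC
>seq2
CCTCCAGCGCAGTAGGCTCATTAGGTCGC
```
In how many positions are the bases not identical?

The sequences differ at positions 2, 4, 9, 12, 14, 15, 27 (1-based) — 7 in total.

7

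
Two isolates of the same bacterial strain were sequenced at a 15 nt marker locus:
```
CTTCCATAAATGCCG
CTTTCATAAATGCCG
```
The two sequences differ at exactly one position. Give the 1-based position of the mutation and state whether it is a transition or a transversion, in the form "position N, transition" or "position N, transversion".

Position 4 changes C→T. C is a pyrimidine and T is a pyrimidine, so this is a transition.

position 4, transition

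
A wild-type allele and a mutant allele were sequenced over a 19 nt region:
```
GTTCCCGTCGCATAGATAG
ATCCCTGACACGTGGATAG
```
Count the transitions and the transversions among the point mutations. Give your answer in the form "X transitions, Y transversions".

Mismatches (1-based):
site 1: G→A (purine→purine, transition)
site 3: T→C (pyrimidine→pyrimidine, transition)
site 6: C→T (pyrimidine→pyrimidine, transition)
site 8: T→A (pyrimidine→purine, transversion)
site 10: G→A (purine→purine, transition)
site 12: A→G (purine→purine, transition)
site 14: A→G (purine→purine, transition)

6 transitions, 1 transversion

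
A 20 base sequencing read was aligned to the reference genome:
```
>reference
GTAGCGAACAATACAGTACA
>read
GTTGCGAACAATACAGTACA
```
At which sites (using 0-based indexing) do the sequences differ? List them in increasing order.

Scanning 0-based: 2: A/T.

2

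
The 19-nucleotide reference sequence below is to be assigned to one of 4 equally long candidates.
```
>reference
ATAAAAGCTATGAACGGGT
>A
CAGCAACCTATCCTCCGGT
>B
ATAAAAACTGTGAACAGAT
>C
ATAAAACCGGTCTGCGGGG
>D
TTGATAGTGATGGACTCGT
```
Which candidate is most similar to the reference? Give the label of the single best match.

B

Hamming distances to reference — A: 9; B: 4; C: 7; D: 8.
Smallest is B with 4 mismatches.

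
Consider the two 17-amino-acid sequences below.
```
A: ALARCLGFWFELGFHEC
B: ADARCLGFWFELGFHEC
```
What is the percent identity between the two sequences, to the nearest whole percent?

94%

1 position differs (2), so 16 of 17 match: 16/17 = 94.12%.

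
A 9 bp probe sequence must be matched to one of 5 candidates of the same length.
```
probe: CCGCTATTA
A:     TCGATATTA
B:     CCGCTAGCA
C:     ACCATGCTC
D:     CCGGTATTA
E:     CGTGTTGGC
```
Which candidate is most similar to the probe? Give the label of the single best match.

Hamming distances to probe — A: 2; B: 2; C: 6; D: 1; E: 7.
Smallest is D with 1 mismatch.

D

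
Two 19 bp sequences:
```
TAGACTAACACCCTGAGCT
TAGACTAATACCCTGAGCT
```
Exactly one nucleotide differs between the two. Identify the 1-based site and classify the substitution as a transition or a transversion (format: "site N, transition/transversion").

The sequences differ only at site 9: C→T (pyrimidine→pyrimidine), a transition.

site 9, transition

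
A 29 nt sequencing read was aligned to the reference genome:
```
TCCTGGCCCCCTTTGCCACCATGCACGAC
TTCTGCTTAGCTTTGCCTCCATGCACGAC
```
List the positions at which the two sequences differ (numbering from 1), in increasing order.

2, 6, 7, 8, 9, 10, 18

Differences at position 2 (C→T), position 6 (G→C), position 7 (C→T), position 8 (C→T), position 9 (C→A), position 10 (C→G), position 18 (A→T).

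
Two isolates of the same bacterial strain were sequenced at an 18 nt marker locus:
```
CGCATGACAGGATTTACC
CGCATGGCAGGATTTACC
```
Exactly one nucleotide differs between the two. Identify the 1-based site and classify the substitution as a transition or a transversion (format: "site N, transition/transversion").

site 7, transition

The sequences differ only at site 7: A→G (purine→purine), a transition.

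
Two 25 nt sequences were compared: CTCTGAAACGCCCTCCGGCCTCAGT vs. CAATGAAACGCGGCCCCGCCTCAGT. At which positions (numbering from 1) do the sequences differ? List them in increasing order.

2, 3, 12, 13, 14, 17

Differences at position 2 (T→A), position 3 (C→A), position 12 (C→G), position 13 (C→G), position 14 (T→C), position 17 (G→C).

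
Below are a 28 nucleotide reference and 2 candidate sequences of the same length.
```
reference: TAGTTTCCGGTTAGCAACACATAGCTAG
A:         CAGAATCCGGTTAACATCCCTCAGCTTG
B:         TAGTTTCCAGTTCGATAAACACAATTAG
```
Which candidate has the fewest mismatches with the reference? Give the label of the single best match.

B

Hamming distances to reference — A: 9; B: 8.
Smallest is B with 8 mismatches.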